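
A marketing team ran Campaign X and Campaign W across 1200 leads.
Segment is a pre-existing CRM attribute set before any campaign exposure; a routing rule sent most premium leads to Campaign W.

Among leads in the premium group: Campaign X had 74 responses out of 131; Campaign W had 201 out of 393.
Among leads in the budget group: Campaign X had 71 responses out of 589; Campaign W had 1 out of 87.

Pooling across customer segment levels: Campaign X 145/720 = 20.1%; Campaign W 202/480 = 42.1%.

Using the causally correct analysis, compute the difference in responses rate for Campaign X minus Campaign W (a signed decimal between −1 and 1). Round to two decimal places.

The stratified and pooled comparisons disagree (Campaign X wins within each customer segment; Campaign W wins overall), so the answer turns on the causal role of customer segment.
Here customer segment is a common cause — it drives both which campaign a case falls under and the outcome. The crude comparison mixes populations; the stratum-specific rates are the causally relevant ones.
Adjusting over the population distribution of customer segment: 0.437·(0.565−0.511) + 0.563·(0.121−0.011) = +0.085.

+0.08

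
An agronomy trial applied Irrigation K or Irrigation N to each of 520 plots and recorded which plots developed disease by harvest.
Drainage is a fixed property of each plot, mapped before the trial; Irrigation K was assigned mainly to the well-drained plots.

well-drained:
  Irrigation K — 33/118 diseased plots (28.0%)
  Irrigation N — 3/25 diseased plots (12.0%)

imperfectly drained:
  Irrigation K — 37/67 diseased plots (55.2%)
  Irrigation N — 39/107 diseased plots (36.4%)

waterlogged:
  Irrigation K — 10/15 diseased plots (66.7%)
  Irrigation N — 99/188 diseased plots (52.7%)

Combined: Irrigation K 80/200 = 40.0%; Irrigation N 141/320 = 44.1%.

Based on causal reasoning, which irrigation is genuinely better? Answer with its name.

Irrigation N

Here field drainage is a common cause — it drives both which irrigation a case falls under and the outcome. The crude comparison mixes populations; the stratum-specific rates are the causally relevant ones.
Within each level — well-drained: 28.0% vs 12.0%; imperfectly drained: 55.2% vs 36.4%; waterlogged: 66.7% vs 52.7% — Irrigation N is lower every time.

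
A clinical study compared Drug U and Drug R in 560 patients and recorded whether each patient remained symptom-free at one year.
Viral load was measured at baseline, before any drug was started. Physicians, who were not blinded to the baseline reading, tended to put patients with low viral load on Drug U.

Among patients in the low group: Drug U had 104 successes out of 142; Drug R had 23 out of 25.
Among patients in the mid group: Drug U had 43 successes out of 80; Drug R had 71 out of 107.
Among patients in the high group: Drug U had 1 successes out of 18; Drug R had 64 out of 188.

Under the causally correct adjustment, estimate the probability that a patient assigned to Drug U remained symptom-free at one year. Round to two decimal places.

0.42

The stratified and pooled comparisons disagree (Drug R wins within each viral load; Drug U wins overall), so the answer turns on the causal role of viral load.
Viral load differs across drugs for reasons unrelated to any effect of the drug itself, and it separately predicts the outcome — a classic confounder. We must compare within viral load levels.
Standardising Drug U to the population viral load mix: 0.298·104/142 + 0.334·43/80 + 0.368·1/18 = 0.418.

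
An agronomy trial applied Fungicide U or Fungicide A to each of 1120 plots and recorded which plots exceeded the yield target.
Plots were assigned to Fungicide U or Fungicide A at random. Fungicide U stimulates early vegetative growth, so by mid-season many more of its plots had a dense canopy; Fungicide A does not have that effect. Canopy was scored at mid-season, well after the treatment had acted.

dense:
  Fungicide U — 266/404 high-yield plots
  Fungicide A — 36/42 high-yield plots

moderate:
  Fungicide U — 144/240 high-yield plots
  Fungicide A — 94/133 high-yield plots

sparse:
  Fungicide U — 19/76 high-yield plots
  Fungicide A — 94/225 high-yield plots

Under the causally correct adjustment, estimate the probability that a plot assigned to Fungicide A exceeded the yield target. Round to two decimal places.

0.56

The mid-season canopy-specific comparison favours Fungicide A throughout, but the pooled figures favour Fungicide U. The question is whether to condition on mid-season canopy.
Because the fungicide influences mid-season canopy, mid-season canopy is a post-treatment mediator, not a confounder. Stratifying on it would bias the estimate; the causal effect is the crude pooled difference.
So P(outcome | do(Fungicide A)) is just the pooled rate for Fungicide A: 224/400 = 0.560.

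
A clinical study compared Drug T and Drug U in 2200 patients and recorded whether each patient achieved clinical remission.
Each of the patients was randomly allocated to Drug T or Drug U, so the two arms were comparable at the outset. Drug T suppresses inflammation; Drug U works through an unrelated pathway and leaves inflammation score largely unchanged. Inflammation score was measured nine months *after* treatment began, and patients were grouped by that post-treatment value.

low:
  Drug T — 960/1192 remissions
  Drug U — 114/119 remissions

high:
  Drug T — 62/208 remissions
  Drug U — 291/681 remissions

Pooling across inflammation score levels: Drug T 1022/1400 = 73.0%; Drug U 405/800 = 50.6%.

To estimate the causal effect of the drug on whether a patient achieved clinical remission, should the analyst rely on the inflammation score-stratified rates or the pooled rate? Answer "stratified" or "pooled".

pooled

Because the drug influences inflammation score, inflammation score is a post-treatment mediator, not a confounder. Stratifying on it would bias the estimate; the causal effect is the crude pooled difference.
Pooled: Drug T 73.0% vs Drug U 50.6%; Drug T is higher overall.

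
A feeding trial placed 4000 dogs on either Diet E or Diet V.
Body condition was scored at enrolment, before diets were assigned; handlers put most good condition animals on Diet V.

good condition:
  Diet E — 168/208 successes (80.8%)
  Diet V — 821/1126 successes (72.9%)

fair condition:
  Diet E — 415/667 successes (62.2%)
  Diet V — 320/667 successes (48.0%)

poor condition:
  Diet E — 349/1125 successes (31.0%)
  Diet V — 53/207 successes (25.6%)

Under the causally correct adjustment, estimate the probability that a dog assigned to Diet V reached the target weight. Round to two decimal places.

0.49

Within every starting body condition level Diet E has the higher rate, yet pooled Diet V does — Simpson's reversal.
Nothing the diet does changes starting body condition; the imbalance is an allocation artefact. With starting body condition also predicting the outcome, the pooled figure is confounded, and the within-stratum comparison is the causal one.
Standardising Diet V to the population starting body condition mix: 0.334·821/1126 + 0.334·320/667 + 0.333·53/207 = 0.488.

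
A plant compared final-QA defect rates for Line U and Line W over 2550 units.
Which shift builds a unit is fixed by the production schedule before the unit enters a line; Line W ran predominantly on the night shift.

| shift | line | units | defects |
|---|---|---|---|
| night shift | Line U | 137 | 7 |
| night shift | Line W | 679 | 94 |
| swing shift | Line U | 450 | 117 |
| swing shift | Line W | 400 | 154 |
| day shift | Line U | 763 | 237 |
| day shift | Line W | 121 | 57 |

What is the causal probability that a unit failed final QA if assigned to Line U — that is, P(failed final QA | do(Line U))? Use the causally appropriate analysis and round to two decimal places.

The imbalance in shift arose from how units were allocated, not from anything the line did; and shift independently affects the outcome. The pooled gap is confounded — condition on shift.
Standardising Line U to the population shift mix: 0.320·7/137 + 0.333·117/450 + 0.347·237/763 = 0.211.

0.21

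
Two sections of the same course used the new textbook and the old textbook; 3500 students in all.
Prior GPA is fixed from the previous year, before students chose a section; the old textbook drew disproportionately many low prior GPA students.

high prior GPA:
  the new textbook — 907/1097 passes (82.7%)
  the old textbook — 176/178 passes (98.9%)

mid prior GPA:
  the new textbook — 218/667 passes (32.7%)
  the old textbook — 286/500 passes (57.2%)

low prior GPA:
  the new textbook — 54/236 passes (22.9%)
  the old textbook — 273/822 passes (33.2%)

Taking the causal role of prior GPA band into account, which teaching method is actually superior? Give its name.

the old textbook

The prior GPA band-specific comparison favours the old textbook throughout, but the pooled figures favour the new textbook. The question is whether to condition on prior GPA band.
Prior GPA band satisfies the back-door criterion: it is not a descendant of the teaching method, and it blocks the spurious path from teaching method to outcome. Adjusting for it (i.e., using the within-prior GPA band rates) gives the causal effect.
Within each level — high prior GPA: 82.7% vs 98.9%; mid prior GPA: 32.7% vs 57.2%; low prior GPA: 22.9% vs 33.2% — the old textbook is higher every time.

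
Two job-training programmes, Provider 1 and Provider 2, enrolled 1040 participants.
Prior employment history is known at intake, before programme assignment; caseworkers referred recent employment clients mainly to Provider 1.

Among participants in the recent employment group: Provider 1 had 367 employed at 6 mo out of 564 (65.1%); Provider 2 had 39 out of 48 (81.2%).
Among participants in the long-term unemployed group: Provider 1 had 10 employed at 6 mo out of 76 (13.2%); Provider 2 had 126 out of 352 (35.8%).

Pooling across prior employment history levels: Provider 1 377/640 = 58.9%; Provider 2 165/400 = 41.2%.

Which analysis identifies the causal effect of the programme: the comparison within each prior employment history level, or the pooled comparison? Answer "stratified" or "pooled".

stratified

Prior employment history is set before the programme has any effect — it is not caused by the programme — and it independently drives the outcome. That makes it a confounder, so the causal comparison is within prior employment history levels.
Within each level — recent employment: 65.1% vs 81.2%; long-term unemployed: 13.2% vs 35.8% — Provider 2 is higher every time.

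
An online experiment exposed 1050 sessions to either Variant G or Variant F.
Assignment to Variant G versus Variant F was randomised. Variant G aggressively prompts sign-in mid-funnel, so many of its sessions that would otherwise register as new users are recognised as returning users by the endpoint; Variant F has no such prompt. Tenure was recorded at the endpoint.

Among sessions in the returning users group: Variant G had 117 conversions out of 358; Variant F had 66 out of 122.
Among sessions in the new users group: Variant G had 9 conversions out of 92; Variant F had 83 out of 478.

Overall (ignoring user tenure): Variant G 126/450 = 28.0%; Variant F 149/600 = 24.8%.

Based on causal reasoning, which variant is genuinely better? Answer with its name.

Variant G

The distribution of user tenure is itself part of what the variant does — it is an intermediate outcome. Holding it fixed would remove that part of the effect; the total effect is the pooled difference.
Pooled: Variant G 28.0% vs Variant F 24.8%; Variant G is higher overall.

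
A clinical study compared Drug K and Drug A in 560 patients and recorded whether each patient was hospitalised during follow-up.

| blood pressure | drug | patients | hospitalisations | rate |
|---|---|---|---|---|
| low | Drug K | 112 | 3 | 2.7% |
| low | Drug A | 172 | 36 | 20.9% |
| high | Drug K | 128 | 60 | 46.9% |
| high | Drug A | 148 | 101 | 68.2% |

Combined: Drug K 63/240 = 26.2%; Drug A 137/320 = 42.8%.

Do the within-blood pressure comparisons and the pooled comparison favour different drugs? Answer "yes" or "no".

no

Within each blood pressure level (low 2.7% vs 20.9%; high 46.9% vs 68.2%), Drug K has the lower rate every time. Pooled: 26.2% vs 42.8% — Drug K has the lower rate overall. They agree.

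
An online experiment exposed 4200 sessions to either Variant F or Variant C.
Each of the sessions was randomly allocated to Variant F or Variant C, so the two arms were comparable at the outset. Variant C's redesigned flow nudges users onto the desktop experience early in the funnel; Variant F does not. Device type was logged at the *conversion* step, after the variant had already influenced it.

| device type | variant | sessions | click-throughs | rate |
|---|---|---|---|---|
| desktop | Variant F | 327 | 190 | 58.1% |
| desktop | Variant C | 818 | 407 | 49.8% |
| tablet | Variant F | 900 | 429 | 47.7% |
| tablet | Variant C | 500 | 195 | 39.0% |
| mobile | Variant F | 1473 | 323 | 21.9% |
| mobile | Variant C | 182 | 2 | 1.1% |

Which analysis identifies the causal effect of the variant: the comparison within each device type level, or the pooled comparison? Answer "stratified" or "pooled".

The stratified and pooled comparisons disagree (Variant F wins within each device type; Variant C wins overall), so the answer turns on the causal role of device type.
Device type lies on the pathway variant → device type → outcome, so adjusting for it blocks the indirect effect. For the total causal effect of variant, use the unadjusted pooled rates.
Pooled: Variant F 34.9% vs Variant C 40.3%; Variant C is higher overall.

pooled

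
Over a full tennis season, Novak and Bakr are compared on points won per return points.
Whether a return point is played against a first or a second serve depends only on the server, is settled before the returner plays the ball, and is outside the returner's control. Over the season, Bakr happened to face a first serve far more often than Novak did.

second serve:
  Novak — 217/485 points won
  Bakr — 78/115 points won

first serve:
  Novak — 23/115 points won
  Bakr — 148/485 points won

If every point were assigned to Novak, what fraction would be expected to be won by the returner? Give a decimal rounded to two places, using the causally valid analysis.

Within every serve type level Bakr has the higher rate, yet pooled Novak does — Simpson's reversal.
Since serve type is a pre-existing factor (not a product of the player) and it affects the outcome on its own, it is a confounder. The stratified rates, not the pooled rate, identify the causal effect.
Standardising Novak to the population serve type mix: 0.500·217/485 + 0.500·23/115 = 0.324.

0.32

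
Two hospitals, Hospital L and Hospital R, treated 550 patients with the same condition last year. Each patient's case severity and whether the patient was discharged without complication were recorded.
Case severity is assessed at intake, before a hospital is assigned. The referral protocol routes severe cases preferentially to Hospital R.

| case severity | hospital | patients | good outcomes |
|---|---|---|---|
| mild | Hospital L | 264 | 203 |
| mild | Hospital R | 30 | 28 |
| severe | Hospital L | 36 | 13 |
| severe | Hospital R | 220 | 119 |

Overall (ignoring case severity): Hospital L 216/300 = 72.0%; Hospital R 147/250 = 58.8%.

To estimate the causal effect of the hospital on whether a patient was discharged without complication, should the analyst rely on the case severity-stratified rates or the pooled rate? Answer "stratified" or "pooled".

The case severity-specific comparison favours Hospital R throughout, but the pooled figures favour Hospital L. The question is whether to condition on case severity.
Case severity differs across hospitals for reasons unrelated to any effect of the hospital itself, and it separately predicts the outcome — a classic confounder. We must compare within case severity levels.
Within each level — mild: 76.9% vs 93.3%; severe: 36.1% vs 54.1% — Hospital R is higher every time.

stratified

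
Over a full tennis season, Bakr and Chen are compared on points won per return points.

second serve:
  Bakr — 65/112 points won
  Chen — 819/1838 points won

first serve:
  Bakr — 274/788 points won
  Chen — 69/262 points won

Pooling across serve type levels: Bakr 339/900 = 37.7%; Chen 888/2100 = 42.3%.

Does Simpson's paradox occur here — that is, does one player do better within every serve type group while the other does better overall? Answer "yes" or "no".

Within each serve type level (second serve 58.0% vs 44.6%; first serve 34.8% vs 26.3%), Bakr has the higher rate every time. Pooled: 37.7% vs 42.3% — Chen has the higher rate overall. The two comparisons disagree.

yes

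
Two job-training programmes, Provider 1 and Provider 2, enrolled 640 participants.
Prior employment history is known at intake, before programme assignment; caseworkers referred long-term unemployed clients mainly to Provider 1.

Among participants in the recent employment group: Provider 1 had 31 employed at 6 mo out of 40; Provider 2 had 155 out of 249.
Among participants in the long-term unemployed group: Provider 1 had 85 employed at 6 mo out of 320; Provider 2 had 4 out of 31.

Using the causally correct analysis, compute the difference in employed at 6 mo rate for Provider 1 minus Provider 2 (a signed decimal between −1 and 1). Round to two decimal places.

Prior employment history is set before the programme has any effect — it is not caused by the programme — and it independently drives the outcome. That makes it a confounder, so the causal comparison is within prior employment history levels.
Adjusting over the population distribution of prior employment history: 0.452·(0.775−0.622) + 0.548·(0.266−0.129) = +0.144.

+0.14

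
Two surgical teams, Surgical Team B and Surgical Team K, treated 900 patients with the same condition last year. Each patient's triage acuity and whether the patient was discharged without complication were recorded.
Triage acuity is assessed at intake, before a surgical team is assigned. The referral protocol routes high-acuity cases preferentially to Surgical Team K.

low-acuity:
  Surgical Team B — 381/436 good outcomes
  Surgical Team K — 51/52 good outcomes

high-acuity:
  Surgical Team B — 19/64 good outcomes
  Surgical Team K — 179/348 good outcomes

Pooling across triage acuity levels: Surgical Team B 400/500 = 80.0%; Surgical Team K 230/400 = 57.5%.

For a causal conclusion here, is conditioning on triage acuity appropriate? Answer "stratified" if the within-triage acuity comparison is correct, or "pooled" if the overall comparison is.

stratified

The stratified and pooled comparisons disagree (Surgical Team K wins within each triage acuity; Surgical Team B wins overall), so the answer turns on the causal role of triage acuity.
Here triage acuity is a common cause — it drives both which surgical team a case falls under and the outcome. The crude comparison mixes populations; the stratum-specific rates are the causally relevant ones.
Within each level — low-acuity: 87.4% vs 98.1%; high-acuity: 29.7% vs 51.4% — Surgical Team K is higher every time.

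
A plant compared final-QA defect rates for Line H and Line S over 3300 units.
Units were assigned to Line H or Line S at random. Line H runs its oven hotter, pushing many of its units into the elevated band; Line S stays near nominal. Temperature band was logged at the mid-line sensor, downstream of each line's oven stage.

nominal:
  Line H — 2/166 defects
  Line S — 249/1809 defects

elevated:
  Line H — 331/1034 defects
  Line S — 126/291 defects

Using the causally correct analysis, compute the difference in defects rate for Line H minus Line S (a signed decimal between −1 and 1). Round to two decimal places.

+0.10

Because the line influences in-process temperature band, in-process temperature band is a post-treatment mediator, not a confounder. Stratifying on it would bias the estimate; the causal effect is the crude pooled difference.
The causal difference is the pooled difference: 0.278 − 0.179 = +0.099.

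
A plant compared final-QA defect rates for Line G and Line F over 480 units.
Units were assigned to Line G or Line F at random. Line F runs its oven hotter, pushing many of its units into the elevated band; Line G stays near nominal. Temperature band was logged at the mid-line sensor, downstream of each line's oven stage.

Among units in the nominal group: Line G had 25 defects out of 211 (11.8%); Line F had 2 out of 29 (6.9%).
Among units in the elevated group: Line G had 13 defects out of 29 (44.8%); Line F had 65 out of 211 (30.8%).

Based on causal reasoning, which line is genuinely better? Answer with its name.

The distribution of in-process temperature band is itself part of what the line does — it is an intermediate outcome. Holding it fixed would remove that part of the effect; the total effect is the pooled difference.
Pooled: Line G 15.8% vs Line F 27.9%; Line G is lower overall.

Line G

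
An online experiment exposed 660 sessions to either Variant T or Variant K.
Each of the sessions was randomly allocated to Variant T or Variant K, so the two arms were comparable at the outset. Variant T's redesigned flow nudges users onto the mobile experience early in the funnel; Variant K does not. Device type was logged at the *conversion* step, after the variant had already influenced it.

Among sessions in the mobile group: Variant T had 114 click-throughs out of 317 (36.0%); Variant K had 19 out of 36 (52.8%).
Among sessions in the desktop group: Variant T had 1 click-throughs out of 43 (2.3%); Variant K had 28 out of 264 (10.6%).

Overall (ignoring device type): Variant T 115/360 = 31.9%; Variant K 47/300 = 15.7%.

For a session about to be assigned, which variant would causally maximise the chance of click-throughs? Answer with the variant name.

Variant T

Device type lies on the pathway variant → device type → outcome, so adjusting for it blocks the indirect effect. For the total causal effect of variant, use the unadjusted pooled rates.
Pooled: Variant T 31.9% vs Variant K 15.7%; Variant T is higher overall.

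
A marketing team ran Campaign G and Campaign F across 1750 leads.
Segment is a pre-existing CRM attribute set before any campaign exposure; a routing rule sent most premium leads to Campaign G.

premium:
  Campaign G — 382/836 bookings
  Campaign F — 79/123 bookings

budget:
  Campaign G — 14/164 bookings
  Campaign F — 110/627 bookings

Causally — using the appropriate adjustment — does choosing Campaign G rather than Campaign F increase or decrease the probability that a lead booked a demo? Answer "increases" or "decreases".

decreases

The customer segment-specific comparison favours Campaign F throughout, but the pooled figures favour Campaign G. The question is whether to condition on customer segment.
Customer segment satisfies the back-door criterion: it is not a descendant of the campaign, and it blocks the spurious path from campaign to outcome. Adjusting for it (i.e., using the within-customer segment rates) gives the causal effect.
Within each level — premium: 45.7% vs 64.2%; budget: 8.5% vs 17.5% — Campaign F is higher every time.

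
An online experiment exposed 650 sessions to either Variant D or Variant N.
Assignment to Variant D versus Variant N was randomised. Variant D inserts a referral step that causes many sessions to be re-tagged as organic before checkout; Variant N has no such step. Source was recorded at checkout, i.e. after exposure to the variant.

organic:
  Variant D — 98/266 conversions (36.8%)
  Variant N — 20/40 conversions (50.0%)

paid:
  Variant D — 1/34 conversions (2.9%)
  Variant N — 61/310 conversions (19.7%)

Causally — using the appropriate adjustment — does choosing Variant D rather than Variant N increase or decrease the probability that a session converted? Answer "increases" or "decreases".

increases

The stratified and pooled comparisons disagree (Variant N wins within each traffic source; Variant D wins overall), so the answer turns on the causal role of traffic source.
The distribution of traffic source is itself part of what the variant does — it is an intermediate outcome. Holding it fixed would remove that part of the effect; the total effect is the pooled difference.
Pooled: Variant D 33.0% vs Variant N 23.1%; Variant D is higher overall.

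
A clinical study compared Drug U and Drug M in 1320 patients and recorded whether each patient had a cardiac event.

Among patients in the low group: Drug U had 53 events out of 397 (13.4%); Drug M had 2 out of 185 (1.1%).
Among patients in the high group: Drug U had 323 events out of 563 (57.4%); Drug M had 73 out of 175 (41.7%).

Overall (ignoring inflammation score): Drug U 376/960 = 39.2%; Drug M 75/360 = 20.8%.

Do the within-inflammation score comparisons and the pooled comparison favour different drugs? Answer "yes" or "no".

Within each inflammation score level (low 13.4% vs 1.1%; high 57.4% vs 41.7%), Drug M has the lower rate every time. Pooled: 39.2% vs 20.8% — Drug M has the lower rate overall. They agree.

no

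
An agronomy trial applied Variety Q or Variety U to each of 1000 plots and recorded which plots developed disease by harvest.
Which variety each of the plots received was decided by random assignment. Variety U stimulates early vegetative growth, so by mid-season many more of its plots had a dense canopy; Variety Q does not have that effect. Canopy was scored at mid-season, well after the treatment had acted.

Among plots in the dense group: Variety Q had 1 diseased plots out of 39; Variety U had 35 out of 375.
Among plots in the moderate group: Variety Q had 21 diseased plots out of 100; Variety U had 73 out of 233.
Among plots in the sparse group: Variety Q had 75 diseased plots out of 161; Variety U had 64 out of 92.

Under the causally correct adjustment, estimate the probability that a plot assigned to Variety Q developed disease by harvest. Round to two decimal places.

0.32

Mid-season canopy is downstream of the variety. One should not condition on a consequence of treatment, so the overall rates are the right comparison.
So P(outcome | do(Variety Q)) is just the pooled rate for Variety Q: 97/300 = 0.323.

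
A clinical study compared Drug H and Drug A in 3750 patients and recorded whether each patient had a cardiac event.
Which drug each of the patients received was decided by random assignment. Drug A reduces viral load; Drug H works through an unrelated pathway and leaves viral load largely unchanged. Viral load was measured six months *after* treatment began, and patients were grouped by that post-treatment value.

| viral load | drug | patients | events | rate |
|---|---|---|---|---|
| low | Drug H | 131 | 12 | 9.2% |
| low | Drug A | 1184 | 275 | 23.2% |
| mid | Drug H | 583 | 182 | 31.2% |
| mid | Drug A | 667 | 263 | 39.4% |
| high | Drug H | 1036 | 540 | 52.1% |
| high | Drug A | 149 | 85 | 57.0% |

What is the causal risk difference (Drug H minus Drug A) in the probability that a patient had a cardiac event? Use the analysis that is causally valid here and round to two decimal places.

+0.11

Viral load lies on the pathway drug → viral load → outcome, so adjusting for it blocks the indirect effect. For the total causal effect of drug, use the unadjusted pooled rates.
The causal difference is the pooled difference: 0.419 − 0.311 = +0.108.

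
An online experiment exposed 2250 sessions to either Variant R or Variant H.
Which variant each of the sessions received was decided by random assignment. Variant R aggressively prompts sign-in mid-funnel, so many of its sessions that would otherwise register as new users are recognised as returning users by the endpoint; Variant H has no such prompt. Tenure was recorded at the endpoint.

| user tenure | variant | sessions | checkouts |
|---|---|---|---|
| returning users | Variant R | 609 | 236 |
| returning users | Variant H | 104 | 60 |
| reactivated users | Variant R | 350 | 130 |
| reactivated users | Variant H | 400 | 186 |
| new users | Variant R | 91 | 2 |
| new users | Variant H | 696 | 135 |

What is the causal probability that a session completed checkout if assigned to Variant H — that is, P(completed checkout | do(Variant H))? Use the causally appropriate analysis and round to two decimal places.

User tenure lies on the pathway variant → user tenure → outcome, so adjusting for it blocks the indirect effect. For the total causal effect of variant, use the unadjusted pooled rates.
So P(outcome | do(Variant H)) is just the pooled rate for Variant H: 381/1200 = 0.318.

0.32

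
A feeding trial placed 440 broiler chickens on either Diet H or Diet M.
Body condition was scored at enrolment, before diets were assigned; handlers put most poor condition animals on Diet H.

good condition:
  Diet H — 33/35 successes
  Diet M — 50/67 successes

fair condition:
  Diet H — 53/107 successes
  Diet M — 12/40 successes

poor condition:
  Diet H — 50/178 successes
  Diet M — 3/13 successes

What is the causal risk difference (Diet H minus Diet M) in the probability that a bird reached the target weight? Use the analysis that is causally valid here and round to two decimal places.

Starting body condition satisfies the back-door criterion: it is not a descendant of the diet, and it blocks the spurious path from diet to outcome. Adjusting for it (i.e., using the within-starting body condition rates) gives the causal effect.
Adjusting over the population distribution of starting body condition: 0.232·(0.943−0.746) + 0.334·(0.495−0.300) + 0.434·(0.281−0.231) = +0.133.

+0.13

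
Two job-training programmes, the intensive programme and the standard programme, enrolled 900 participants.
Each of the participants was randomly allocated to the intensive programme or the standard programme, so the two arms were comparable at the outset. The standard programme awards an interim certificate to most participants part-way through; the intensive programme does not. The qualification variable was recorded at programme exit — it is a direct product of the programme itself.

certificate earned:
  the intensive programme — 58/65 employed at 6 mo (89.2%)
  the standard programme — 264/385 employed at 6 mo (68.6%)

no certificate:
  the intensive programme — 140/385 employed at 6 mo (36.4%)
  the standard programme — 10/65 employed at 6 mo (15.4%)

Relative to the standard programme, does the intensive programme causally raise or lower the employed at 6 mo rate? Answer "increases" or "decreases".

Because the programme influences qualification attained during the programme, qualification attained during the programme is a post-treatment mediator, not a confounder. Stratifying on it would bias the estimate; the causal effect is the crude pooled difference.
Pooled: the intensive programme 44.0% vs the standard programme 60.9%; the standard programme is higher overall.

decreases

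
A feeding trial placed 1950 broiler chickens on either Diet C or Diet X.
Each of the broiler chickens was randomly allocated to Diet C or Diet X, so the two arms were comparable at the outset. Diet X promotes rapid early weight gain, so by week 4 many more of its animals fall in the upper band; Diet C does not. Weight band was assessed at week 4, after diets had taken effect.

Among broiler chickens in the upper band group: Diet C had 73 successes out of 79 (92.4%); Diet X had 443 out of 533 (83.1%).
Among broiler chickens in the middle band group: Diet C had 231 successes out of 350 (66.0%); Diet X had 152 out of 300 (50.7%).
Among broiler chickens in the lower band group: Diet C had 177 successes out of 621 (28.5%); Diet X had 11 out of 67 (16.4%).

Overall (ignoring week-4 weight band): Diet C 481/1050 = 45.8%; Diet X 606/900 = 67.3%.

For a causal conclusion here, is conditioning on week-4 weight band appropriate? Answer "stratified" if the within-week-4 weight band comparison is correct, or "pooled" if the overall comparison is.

pooled

Week-4 weight band is recorded after the diet and is itself shifted by it — it sits on the causal path from diet to outcome. Conditioning on a mediator would strip out part of the effect we want; the pooled comparison gives the total causal effect.
Pooled: Diet C 45.8% vs Diet X 67.3%; Diet X is higher overall.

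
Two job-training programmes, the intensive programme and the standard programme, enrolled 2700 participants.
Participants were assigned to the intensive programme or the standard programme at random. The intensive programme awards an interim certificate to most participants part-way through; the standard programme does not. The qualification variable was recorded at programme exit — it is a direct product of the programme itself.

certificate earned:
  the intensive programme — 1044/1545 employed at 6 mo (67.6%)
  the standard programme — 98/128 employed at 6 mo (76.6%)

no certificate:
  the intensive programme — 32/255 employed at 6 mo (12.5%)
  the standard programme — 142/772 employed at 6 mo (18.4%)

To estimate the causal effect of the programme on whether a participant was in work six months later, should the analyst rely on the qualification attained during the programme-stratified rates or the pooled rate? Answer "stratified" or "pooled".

pooled

The stratified and pooled comparisons disagree (the standard programme wins within each qualification attained during the programme; the intensive programme wins overall), so the answer turns on the causal role of qualification attained during the programme.
Qualification attained during the programme lies on the pathway programme → qualification attained during the programme → outcome, so adjusting for it blocks the indirect effect. For the total causal effect of programme, use the unadjusted pooled rates.
Pooled: the intensive programme 59.8% vs the standard programme 26.7%; the intensive programme is higher overall.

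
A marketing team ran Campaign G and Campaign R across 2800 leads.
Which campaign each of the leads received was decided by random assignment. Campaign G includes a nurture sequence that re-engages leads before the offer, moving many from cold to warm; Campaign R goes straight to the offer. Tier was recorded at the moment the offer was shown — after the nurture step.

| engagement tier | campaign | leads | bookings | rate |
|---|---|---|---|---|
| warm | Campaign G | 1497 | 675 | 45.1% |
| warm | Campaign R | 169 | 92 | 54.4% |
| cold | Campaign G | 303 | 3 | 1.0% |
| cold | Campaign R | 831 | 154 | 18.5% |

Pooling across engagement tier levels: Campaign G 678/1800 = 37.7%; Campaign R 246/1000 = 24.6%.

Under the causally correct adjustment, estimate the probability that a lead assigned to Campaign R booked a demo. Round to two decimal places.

Within every engagement tier level Campaign R has the higher rate, yet pooled Campaign G does — Simpson's reversal.
Engagement tier is recorded after the campaign and is itself shifted by it — it sits on the causal path from campaign to outcome. Conditioning on a mediator would strip out part of the effect we want; the pooled comparison gives the total causal effect.
So P(outcome | do(Campaign R)) is just the pooled rate for Campaign R: 246/1000 = 0.246.

0.25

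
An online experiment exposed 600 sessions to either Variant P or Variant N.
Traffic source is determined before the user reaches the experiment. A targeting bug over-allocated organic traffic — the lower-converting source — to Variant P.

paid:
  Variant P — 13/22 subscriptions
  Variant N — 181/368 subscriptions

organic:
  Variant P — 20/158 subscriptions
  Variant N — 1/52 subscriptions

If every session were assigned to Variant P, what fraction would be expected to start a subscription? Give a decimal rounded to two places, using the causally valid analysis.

Here traffic source is a common cause — it drives both which variant a case falls under and the outcome. The crude comparison mixes populations; the stratum-specific rates are the causally relevant ones.
Standardising Variant P to the population traffic source mix: 0.650·13/22 + 0.350·20/158 = 0.428.

0.43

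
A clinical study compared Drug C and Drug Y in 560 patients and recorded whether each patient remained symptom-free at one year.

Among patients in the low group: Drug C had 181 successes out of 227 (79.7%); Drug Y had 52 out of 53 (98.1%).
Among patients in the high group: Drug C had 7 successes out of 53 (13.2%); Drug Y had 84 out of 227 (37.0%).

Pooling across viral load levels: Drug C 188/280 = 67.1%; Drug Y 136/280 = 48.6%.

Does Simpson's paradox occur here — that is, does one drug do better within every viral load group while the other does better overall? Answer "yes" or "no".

yes

Within each viral load level (low 79.7% vs 98.1%; high 13.2% vs 37.0%), Drug Y has the higher rate every time. Pooled: 67.1% vs 48.6% — Drug C has the higher rate overall. The two comparisons disagree.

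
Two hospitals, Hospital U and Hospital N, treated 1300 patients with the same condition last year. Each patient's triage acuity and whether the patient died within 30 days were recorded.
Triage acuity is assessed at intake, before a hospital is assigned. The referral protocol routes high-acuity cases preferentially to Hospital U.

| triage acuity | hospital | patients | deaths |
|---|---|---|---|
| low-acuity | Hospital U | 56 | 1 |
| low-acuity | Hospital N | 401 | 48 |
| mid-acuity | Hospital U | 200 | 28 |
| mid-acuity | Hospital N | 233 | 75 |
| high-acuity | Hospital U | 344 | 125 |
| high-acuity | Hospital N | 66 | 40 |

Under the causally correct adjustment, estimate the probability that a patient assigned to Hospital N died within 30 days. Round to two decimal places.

0.34

The triage acuity-specific comparison favours Hospital U throughout, but the pooled figures favour Hospital N. The question is whether to condition on triage acuity.
Since triage acuity is a pre-existing factor (not a product of the hospital) and it affects the outcome on its own, it is a confounder. The stratified rates, not the pooled rate, identify the causal effect.
Standardising Hospital N to the population triage acuity mix: 0.352·48/401 + 0.333·75/233 + 0.315·40/66 = 0.340.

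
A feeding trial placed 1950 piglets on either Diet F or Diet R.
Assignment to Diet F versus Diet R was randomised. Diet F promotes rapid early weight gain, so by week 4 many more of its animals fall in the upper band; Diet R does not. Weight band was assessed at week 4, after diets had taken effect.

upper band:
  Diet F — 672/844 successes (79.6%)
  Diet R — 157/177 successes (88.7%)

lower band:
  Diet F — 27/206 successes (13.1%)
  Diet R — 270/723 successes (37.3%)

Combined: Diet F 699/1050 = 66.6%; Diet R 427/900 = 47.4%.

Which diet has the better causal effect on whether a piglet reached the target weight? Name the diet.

Diet F

Within every week-4 weight band level Diet R has the higher rate, yet pooled Diet F does — Simpson's reversal.
The distribution of week-4 weight band is itself part of what the diet does — it is an intermediate outcome. Holding it fixed would remove that part of the effect; the total effect is the pooled difference.
Pooled: Diet F 66.6% vs Diet R 47.4%; Diet F is higher overall.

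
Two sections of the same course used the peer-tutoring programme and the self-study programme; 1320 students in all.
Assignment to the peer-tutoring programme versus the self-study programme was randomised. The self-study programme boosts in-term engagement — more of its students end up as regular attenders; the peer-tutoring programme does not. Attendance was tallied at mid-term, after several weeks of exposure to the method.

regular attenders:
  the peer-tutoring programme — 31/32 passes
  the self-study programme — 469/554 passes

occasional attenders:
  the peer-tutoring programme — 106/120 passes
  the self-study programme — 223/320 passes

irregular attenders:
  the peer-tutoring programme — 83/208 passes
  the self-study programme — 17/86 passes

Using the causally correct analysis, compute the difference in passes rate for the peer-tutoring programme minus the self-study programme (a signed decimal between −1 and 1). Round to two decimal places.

Mid-term attendance is recorded after the teaching method and is itself shifted by it — it sits on the causal path from teaching method to outcome. Conditioning on a mediator would strip out part of the effect we want; the pooled comparison gives the total causal effect.
The causal difference is the pooled difference: 0.611 − 0.739 = -0.127.

-0.13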